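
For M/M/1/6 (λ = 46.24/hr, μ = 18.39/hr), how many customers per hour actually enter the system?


ρ = 2.5144; P_K = (1−ρ)ρ^6/(1−ρ^7) = 0.603242
λ_eff = λ(1 − P_K) = 46.24·(1 − 0.603242) = 46.24·0.396758 = 18.3461 /hr

Final: 18.3461 /hr


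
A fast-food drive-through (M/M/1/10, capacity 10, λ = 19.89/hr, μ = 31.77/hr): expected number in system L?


ρ = 19.89/31.77 = 0.6261
L = ρ[1 − (K+1)ρ^K + Kρ^(K+1)] / [(1−ρ)(1−ρ^(K+1))]
Numerator: 0.6261·(1 − 11·0.009251 + 10·0.005792) = 0.598614
Denominator: (0.3739)·(0.994208) = 0.371772
L = 0.598614/0.371772 = 1.6102

Final: 1.6102


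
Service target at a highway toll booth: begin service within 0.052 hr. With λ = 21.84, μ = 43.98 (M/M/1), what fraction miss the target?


ρ = 21.84/43.98 = 0.4966
P(Wq > t) = ρ·e^{−(μ−λ)t} = 0.4966·e^{−1.1513}
= 0.4966·0.316232 = 0.157037

Final: 0.157037


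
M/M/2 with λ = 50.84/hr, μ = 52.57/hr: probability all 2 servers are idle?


a = λ/μ = 50.84/52.57 = 0.9671; ρ = a/c = 0.4835
Σ_{k=0}^{1} a^k/k! (terms k=0..1) = 1.00000 + 0.96709 = 1.96709
Tail: a^2/(2!(1−ρ)) = 0.93527/(2·0.5165) = 0.90547
P₀ = 1/(1.96709 + 0.90547) = 1/2.87256 = 0.348122

Final: 0.348122


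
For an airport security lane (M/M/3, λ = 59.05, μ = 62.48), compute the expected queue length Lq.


a = λ/μ = 0.9451; ρ = a/3 = 0.3150
P₀ = 0.385042
Lq = P₀·a^c·ρ / (c!·(1−ρ)²) = 0.385042·0.84418·0.3150/(6·0.46918)
= 0.03638

Final: 0.03638


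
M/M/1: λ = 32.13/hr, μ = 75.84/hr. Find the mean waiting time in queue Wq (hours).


ρ = 32.13/75.84 = 0.4237
Wq = ρ/(μ−λ) = 0.4237/(75.84 − 32.13) = 0.4237/43.71 = 0.009692 hr

Final: 0.009692 hr


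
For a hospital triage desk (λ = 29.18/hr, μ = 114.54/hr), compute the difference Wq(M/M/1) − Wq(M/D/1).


ρ = 29.18/114.54 = 0.2548
Wq(M/M/1) = ρ/(μ−λ) = 0.2548/85.36 = 0.002985 hr
Wq(M/D/1) = ρ/(2(μ−λ)) = 0.001492 hr
Savings = 0.002985 − 0.001492 = 0.001492 hr

Final: 0.001492 hr


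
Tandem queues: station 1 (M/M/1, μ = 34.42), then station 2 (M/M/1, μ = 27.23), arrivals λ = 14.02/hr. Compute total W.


Each node sees arrival rate λ = 14.02/hr (tandem ⇒ throughput preserved).
W₁ = 1/(μ₁−λ) = 1/(34.42−14.02) = 0.04902 hr
W₂ = 1/(μ₂−λ) = 1/(27.23−14.02) = 0.07570 hr
W_total = W₁ + W₂ = 0.04902 + 0.07570 = 0.12472 hr

Final: 0.12472 hr


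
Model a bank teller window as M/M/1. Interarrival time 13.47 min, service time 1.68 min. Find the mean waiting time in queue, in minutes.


λ = 60/13.47 = 4.4543 /hr
μ = 60/1.68 = 35.7143 /hr
ρ = λ/μ = 4.4543/35.7143 = 0.1247
Wq = ρ/(μ−λ) = 0.1247/(35.7143−4.4543) = 0.003990 hr
In minutes: 0.003990·60 = 0.2394 min

Final: 0.2394 min


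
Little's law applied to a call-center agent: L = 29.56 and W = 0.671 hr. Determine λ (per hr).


λ = L/W = 29.56/0.671 = 44.0537 /hr

Final: 44.0537 /hr


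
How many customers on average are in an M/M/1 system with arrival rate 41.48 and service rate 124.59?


ρ = λ/μ = 41.48/124.59 = 0.3329
L = ρ/(1−ρ) = 0.3329/(1 − 0.3329) = 0.3329/0.6671 = 0.4991

Final: 0.4991


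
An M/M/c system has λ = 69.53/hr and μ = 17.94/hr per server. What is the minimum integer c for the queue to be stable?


Stability requires cμ > λ ⇔ c > λ/μ.
λ/μ = 69.53/17.94 = 3.8757
Minimum integer c = ⌊3.8757⌋ + 1 = 4
Check: 4·17.94 = 71.76 > 69.53, while 3·17.94 = 53.82 ≤ 69.53

Final: 4 servers


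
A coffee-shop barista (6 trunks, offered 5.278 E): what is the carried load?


B(6,5.278) = 0.212637 (Erlang-B)
Carried load = a(1 − B) = 5.278·(1 − 0.212637) = 5.278·0.787363 = 4.1557 E

Final: 4.1557 Erlangs


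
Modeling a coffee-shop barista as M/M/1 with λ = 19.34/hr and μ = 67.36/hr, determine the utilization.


ρ = λ/μ = 19.34/67.36 = 0.2871

Final: 0.2871


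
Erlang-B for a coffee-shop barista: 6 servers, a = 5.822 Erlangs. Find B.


B(c,a) = (a^c/c!) / Σ_{k=0}^{c} a^k/k!
a^6/6! = 54.087974
Σ terms (k=0..6): 1.00000 + 5.82200 + 16.94784 + 32.89011 + 47.87156 + 55.74164 + 54.08797 = 214.361128
B = 54.087974/214.361128 = 0.252322

Final: 0.252322


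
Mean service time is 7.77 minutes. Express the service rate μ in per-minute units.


μ = 1/(service time) in consistent units.
1 minute = 1 min, so μ = 1/7.77 = 0.1287 per minute

Final: 0.1287 /min


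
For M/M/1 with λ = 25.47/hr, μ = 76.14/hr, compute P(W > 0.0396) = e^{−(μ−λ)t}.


W ~ Exponential(μ−λ) for M/M/1.
μ − λ = 76.14 − 25.47 = 50.6700
P(W > t) = e^{−(μ−λ)t} = e^{−2.0065} = 0.134454

Final: 0.134454


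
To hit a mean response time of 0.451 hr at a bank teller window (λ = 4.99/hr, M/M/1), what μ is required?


W = 1/(μ−λ) ⇒ μ − λ = 1/W = 1/0.451 = 2.2173
μ = λ + 1/W = 4.99 + 2.2173 = 7.2073 per hr

Final: 7.2073 /hr


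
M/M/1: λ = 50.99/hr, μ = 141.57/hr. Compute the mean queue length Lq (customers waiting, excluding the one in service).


ρ = 50.99/141.57 = 0.3602
Lq = ρ²/(1−ρ) = 0.1297/0.6398 = 0.2028

Final: 0.2028


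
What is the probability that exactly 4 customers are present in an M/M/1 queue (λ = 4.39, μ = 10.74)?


ρ = 4.39/10.74 = 0.4088
P_n = (1−ρ)·ρ^n = (1 − 0.4088)·0.4088^4 = 0.5912·0.027915 = 0.016505

Final: 0.016505


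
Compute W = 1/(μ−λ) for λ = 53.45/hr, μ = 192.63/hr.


W = 1/(μ−λ) = 1/(192.63 − 53.45) = 1/139.18 = 0.007185 hr

Final: 0.007185 hr


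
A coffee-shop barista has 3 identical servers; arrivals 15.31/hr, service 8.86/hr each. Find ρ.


ρ = λ/(cμ) = 15.31/(3·8.86) = 15.31/26.58 = 0.5760

Final: 0.5760


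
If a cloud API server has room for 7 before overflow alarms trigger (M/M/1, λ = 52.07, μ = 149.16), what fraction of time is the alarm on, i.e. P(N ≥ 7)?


ρ = 52.07/149.16 = 0.3491
P(N ≥ n) = ρ^n = 0.3491^7 = 0.0006318

Final: 0.0006318


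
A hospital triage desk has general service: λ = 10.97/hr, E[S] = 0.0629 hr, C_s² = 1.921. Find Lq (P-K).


ρ = λ·E[S] = 10.97·0.0629 = 0.6900
Lq = ρ²(1+C_s²)/(2(1−ρ)) = 0.4761·(1+1.921)/(2·0.3100)
= 0.4761·2.9210/0.6200 = 2.24322

Final: 2.24322


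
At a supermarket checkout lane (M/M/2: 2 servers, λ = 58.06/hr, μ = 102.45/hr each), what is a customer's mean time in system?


a = 0.5667; ρ = 0.2834; P₀ = 0.558412
Lq = P₀·a^c·ρ/(c!(1−ρ)²) = 0.04947
Wq = Lq/λ = 0.04947/58.06 = 0.0008521 hr
W = Wq + 1/μ = 0.0008521 + 0.009761 = 0.01061 hr

Final: 0.01061 hr


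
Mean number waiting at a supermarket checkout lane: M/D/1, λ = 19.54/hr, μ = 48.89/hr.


ρ = 19.54/48.89 = 0.3997
M/D/1: Lq = ρ²/(2(1−ρ)) = 0.1597/(2·0.6003) = 0.13304

Final: 0.13304


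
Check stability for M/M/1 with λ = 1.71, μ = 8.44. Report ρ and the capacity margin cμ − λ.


Total capacity cμ = 1·8.44 = 8.44/hr
ρ = λ/(cμ) = 1.71/8.44 = 0.2026
Stable ⇔ ρ < 1: YES
Spare capacity = cμ − λ = 8.44 − 1.71 = 6.73/hr

Final: ρ = 0.2026; stable; margin = 6.73/hr


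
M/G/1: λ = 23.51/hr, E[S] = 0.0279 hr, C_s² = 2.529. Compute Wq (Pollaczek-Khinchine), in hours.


ρ = λ·E[S] = 23.51·0.0279 = 0.6559
E[S²] = E[S]²(1+C_s²) = 0.0279²·(1+2.529) = 0.002747
Wq = λ·E[S²]/(2(1−ρ)) = 23.51·0.002747/(2·0.3441) = 0.09385 hr

Final: 0.09385 hr


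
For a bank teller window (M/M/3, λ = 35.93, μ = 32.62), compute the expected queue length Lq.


a = λ/μ = 1.1015; ρ = a/3 = 0.3672
P₀ = 0.326794
Lq = P₀·a^c·ρ / (c!·(1−ρ)²) = 0.326794·1.33635·0.3672/(6·0.40049)
= 0.06673

Final: 0.06673


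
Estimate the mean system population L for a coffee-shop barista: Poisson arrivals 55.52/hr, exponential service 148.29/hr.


ρ = λ/μ = 55.52/148.29 = 0.3744
L = ρ/(1−ρ) = 0.3744/(1 − 0.3744) = 0.3744/0.6256 = 0.5985

Final: 0.5985


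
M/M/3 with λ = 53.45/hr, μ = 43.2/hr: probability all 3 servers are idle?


a = λ/μ = 53.45/43.2 = 1.2373; ρ = a/c = 0.4124
Σ_{k=0}^{2} a^k/k! (terms k=0..2) = 1.00000 + 1.23727 + 0.76542 = 3.00269
Tail: a^3/(3!(1−ρ)) = 1.89405/(6·0.5876) = 0.53725
P₀ = 1/(3.00269 + 0.53725) = 1/3.53993 = 0.282491

Final: 0.282491


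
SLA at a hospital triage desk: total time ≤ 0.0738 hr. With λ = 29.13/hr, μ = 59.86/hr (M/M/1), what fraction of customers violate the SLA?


W ~ Exponential(μ−λ) for M/M/1.
μ − λ = 59.86 − 29.13 = 30.7300
P(W > t) = e^{−(μ−λ)t} = e^{−2.2679} = 0.103532

Final: 0.103532


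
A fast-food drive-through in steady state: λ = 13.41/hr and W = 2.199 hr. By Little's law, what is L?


L = λW = 13.41·2.199 = 29.4886

Final: 29.4886


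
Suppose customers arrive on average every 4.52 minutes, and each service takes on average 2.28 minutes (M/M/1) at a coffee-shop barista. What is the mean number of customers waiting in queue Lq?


λ = 60/4.52 = 13.2743 /hr
μ = 60/2.28 = 26.3158 /hr
ρ = λ/μ = 13.2743/26.3158 = 0.5044
Lq = ρ²/(1−ρ) = 0.2544/0.4956 = 0.5134

Final: 0.5134


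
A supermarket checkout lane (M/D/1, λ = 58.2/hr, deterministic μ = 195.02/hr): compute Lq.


ρ = 58.2/195.02 = 0.2984
M/D/1: Lq = ρ²/(2(1−ρ)) = 0.08906/(2·0.7016) = 0.06347

Final: 0.06347


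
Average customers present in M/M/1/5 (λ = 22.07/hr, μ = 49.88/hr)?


ρ = 22.07/49.88 = 0.4425
L = ρ[1 − (K+1)ρ^K + Kρ^(K+1)] / [(1−ρ)(1−ρ^(K+1))]
Numerator: 0.4425·(1 − 6·0.016958 + 5·0.007503) = 0.414042
Denominator: (0.5575)·(0.992497) = 0.553355
L = 0.414042/0.553355 = 0.7482

Final: 0.7482


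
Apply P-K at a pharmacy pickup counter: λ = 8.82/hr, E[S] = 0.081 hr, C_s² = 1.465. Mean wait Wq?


ρ = λ·E[S] = 8.82·0.081 = 0.7144
E[S²] = E[S]²(1+C_s²) = 0.081²·(1+1.465) = 0.016173
Wq = λ·E[S²]/(2(1−ρ)) = 8.82·0.016173/(2·0.2856) = 0.24975 hr

Final: 0.24975 hr


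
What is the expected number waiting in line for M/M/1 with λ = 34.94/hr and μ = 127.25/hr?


ρ = 34.94/127.25 = 0.2746
Lq = ρ²/(1−ρ) = 0.07539/0.7254 = 0.1039

Final: 0.1039


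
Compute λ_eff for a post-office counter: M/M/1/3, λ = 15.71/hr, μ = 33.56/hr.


ρ = 0.4681; P_K = (1−ρ)ρ^3/(1−ρ^4) = 0.057313
λ_eff = λ(1 − P_K) = 15.71·(1 − 0.057313) = 15.71·0.942687 = 14.8096 /hr

Final: 14.8096 /hr


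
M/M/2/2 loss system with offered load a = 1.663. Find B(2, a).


B(c,a) = (a^c/c!) / Σ_{k=0}^{c} a^k/k!
a^2/2! = 1.382785
Σ terms (k=0..2): 1.00000 + 1.66300 + 1.38278 = 4.045784
B = 1.382785/4.045784 = 0.341784

Final: 0.341784


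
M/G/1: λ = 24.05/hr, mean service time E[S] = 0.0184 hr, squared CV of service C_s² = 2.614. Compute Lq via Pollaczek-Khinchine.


ρ = λ·E[S] = 24.05·0.0184 = 0.4425
Lq = ρ²(1+C_s²)/(2(1−ρ)) = 0.1958·(1+2.614)/(2·0.5575)
= 0.1958·3.6140/1.1150 = 0.63474

Final: 0.63474


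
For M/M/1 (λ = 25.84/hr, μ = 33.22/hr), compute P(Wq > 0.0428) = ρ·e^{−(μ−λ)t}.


ρ = 25.84/33.22 = 0.7778
P(Wq > t) = ρ·e^{−(μ−λ)t} = 0.7778·e^{−0.3159}
= 0.7778·0.729159 = 0.567172

Final: 0.567172


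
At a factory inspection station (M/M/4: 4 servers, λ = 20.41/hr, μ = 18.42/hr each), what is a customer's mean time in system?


a = 1.1080; ρ = 0.2770; P₀ = 0.329434
Lq = P₀·a^c·ρ/(c!(1−ρ)²) = 0.01096
Wq = Lq/λ = 0.01096/20.41 = 0.0005372 hr
W = Wq + 1/μ = 0.0005372 + 0.05429 = 0.05483 hr

Final: 0.05483 hr


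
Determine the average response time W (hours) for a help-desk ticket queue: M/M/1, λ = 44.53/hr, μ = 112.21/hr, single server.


W = 1/(μ−λ) = 1/(112.21 − 44.53) = 1/67.68 = 0.01478 hr

Final: 0.01478 hr


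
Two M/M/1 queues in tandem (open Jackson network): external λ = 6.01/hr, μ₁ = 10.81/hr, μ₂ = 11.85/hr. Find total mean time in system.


Each node sees arrival rate λ = 6.01/hr (tandem ⇒ throughput preserved).
W₁ = 1/(μ₁−λ) = 1/(10.81−6.01) = 0.20833 hr
W₂ = 1/(μ₂−λ) = 1/(11.85−6.01) = 0.17123 hr
W_total = W₁ + W₂ = 0.20833 + 0.17123 = 0.37957 hr

Final: 0.37957 hr


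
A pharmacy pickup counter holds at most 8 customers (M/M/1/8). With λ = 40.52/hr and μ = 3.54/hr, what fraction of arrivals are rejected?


ρ = λ/μ = 40.52/3.54 = 11.4463
P_K = (1−ρ)ρ^K/(1−ρ^(K+1)) = (-10.4463·294665572.260371)/(1 − 3372838697.172386)
= -3078173124.912014/-3372838696.172386 = 0.912636

Final: 0.912636


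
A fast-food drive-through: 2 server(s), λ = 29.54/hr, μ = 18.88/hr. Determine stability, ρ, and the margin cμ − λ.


Total capacity cμ = 2·18.88 = 37.76/hr
ρ = λ/(cμ) = 29.54/37.76 = 0.7823
Stable ⇔ ρ < 1: YES
Spare capacity = cμ − λ = 37.76 − 29.54 = 8.22/hr

Final: ρ = 0.7823; stable; margin = 8.22/hr


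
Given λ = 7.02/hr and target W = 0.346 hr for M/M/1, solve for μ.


W = 1/(μ−λ) ⇒ μ − λ = 1/W = 1/0.346 = 2.8902
μ = λ + 1/W = 7.02 + 2.8902 = 9.9102 per hr

Final: 9.9102 /hr


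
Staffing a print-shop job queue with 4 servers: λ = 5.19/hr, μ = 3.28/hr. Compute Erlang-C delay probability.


a = λ/μ = 1.5823; ρ = a/4 = 0.3956
P₀ = 0.202980 (from M/M/c formula)
C(c,a) = [a^c/(c!(1−ρ))]·P₀ = [6.26865/(24·0.6044)]·0.202980
= 0.43214·0.202980 = 0.087715

Final: 0.087715


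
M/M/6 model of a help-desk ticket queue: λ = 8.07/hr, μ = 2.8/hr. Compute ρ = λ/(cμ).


ρ = λ/(cμ) = 8.07/(6·2.8) = 8.07/16.80 = 0.4804

Final: 0.4804


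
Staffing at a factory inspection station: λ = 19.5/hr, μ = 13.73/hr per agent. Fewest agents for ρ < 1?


Stability requires cμ > λ ⇔ c > λ/μ.
λ/μ = 19.5/13.73 = 1.4202
Minimum integer c = ⌊1.4202⌋ + 1 = 2
Check: 2·13.73 = 27.46 > 19.5, while 1·13.73 = 13.73 ≤ 19.5

Final: 2 servers


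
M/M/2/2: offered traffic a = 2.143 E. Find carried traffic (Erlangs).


B(2,2.143) = 0.422160 (Erlang-B)
Carried load = a(1 − B) = 2.143·(1 − 0.422160) = 2.143·0.577840 = 1.2383 E

Final: 1.2383 Erlangs


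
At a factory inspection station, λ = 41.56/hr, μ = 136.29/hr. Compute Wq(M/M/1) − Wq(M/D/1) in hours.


ρ = 41.56/136.29 = 0.3049
Wq(M/M/1) = ρ/(μ−λ) = 0.3049/94.73 = 0.003219 hr
Wq(M/D/1) = ρ/(2(μ−λ)) = 0.001610 hr
Savings = 0.003219 − 0.001610 = 0.001610 hr

Final: 0.001610 hr


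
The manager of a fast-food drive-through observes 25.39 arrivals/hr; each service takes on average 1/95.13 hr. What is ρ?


ρ = λ/μ = 25.39/95.13 = 0.2669

Final: 0.2669


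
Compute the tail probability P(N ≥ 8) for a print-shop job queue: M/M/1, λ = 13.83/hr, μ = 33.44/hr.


ρ = 13.83/33.44 = 0.4136
P(N ≥ n) = ρ^n = 0.4136^8 = 0.0008559

Final: 0.0008559


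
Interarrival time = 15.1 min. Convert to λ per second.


λ = 1/(interarrival time) in consistent units.
1 second = 0.0166667 min, so λ = 0.0166667/15.1 = 0.001104 per second

Final: 0.001104 /sec


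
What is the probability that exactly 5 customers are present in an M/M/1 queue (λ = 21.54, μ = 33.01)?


ρ = 21.54/33.01 = 0.6525
P_n = (1−ρ)·ρ^n = (1 − 0.6525)·0.6525^5 = 0.3475·0.118304 = 0.041107

Final: 0.041107


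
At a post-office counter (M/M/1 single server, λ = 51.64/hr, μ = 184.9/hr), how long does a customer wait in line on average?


ρ = 51.64/184.9 = 0.2793
Wq = ρ/(μ−λ) = 0.2793/(184.9 − 51.64) = 0.2793/133.26 = 0.002096 hr

Final: 0.002096 hr


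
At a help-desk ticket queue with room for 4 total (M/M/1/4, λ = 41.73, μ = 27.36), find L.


ρ = 41.73/27.36 = 1.5252
L = ρ[1 − (K+1)ρ^K + Kρ^(K+1)] / [(1−ρ)(1−ρ^(K+1))]
Numerator: 1.5252·(1 − 5·5.411643 + 4·8.253943) = 10.611797
Denominator: (-0.5252)·(-7.253943) = 3.809911
L = 10.611797/3.809911 = 2.7853

Final: 2.7853


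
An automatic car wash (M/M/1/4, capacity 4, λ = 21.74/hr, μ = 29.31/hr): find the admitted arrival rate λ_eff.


ρ = 0.7417; P_K = (1−ρ)ρ^4/(1−ρ^5) = 0.100803
λ_eff = λ(1 − P_K) = 21.74·(1 − 0.100803) = 21.74·0.899197 = 19.5485 /hr

Final: 19.5485 /hr


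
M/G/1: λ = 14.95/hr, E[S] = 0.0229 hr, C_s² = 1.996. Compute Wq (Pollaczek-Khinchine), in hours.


ρ = λ·E[S] = 14.95·0.0229 = 0.3424
E[S²] = E[S]²(1+C_s²) = 0.0229²·(1+1.996) = 0.001571
Wq = λ·E[S²]/(2(1−ρ)) = 14.95·0.001571/(2·0.6576) = 0.01786 hr

Final: 0.01786 hr


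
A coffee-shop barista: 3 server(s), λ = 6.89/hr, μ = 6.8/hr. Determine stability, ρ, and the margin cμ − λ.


Total capacity cμ = 3·6.8 = 20.40/hr
ρ = λ/(cμ) = 6.89/20.40 = 0.3377
Stable ⇔ ρ < 1: YES
Spare capacity = cμ − λ = 20.40 − 6.89 = 13.51/hr

Final: ρ = 0.3377; stable; margin = 13.51/hr


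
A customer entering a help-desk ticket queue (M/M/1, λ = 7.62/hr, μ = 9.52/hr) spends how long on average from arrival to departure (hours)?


W = 1/(μ−λ) = 1/(9.52 − 7.62) = 1/1.90 = 0.5263 hr

Final: 0.5263 hr


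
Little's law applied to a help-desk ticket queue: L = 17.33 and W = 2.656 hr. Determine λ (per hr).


λ = L/W = 17.33/2.656 = 6.5248 /hr

Final: 6.5248 /hr


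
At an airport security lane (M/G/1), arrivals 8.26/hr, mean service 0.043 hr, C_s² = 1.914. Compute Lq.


ρ = λ·E[S] = 8.26·0.043 = 0.3552
Lq = ρ²(1+C_s²)/(2(1−ρ)) = 0.1262·(1+1.914)/(2·0.6448)
= 0.1262·2.9140/1.2896 = 0.28505

Final: 0.28505


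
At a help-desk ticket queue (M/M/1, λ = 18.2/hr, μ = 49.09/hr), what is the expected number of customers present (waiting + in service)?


ρ = λ/μ = 18.2/49.09 = 0.3707
L = ρ/(1−ρ) = 0.3707/(1 − 0.3707) = 0.3707/0.6293 = 0.5892

Final: 0.5892


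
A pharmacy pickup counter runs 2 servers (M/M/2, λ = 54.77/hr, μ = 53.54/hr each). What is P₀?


a = λ/μ = 54.77/53.54 = 1.0230; ρ = a/c = 0.5115
Σ_{k=0}^{1} a^k/k! (terms k=0..1) = 1.00000 + 1.02297 = 2.02297
Tail: a^2/(2!(1−ρ)) = 1.04647/(2·0.4885) = 1.07108
P₀ = 1/(2.02297 + 1.07108) = 1/3.09405 = 0.323200

Final: 0.323200


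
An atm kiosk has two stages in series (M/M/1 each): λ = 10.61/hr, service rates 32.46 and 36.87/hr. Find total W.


Each node sees arrival rate λ = 10.61/hr (tandem ⇒ throughput preserved).
W₁ = 1/(μ₁−λ) = 1/(32.46−10.61) = 0.04577 hr
W₂ = 1/(μ₂−λ) = 1/(36.87−10.61) = 0.03808 hr
W_total = W₁ + W₂ = 0.04577 + 0.03808 = 0.08385 hr

Final: 0.08385 hr


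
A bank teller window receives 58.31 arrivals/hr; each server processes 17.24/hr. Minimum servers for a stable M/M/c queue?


Stability requires cμ > λ ⇔ c > λ/μ.
λ/μ = 58.31/17.24 = 3.3823
Minimum integer c = ⌊3.3823⌋ + 1 = 4
Check: 4·17.24 = 68.96 > 58.31, while 3·17.24 = 51.72 ≤ 58.31

Final: 4 servers


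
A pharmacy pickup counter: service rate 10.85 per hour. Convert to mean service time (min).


Mean service time = 1/μ = 1/10.85 hour = 0.09217 hour
In minutes: 0.09217 × 60 = 5.5300 min

Final: 5.5300 min


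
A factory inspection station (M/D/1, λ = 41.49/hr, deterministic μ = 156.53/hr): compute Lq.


ρ = 41.49/156.53 = 0.2651
M/D/1: Lq = ρ²/(2(1−ρ)) = 0.07026/(2·0.7349) = 0.04780

Final: 0.04780


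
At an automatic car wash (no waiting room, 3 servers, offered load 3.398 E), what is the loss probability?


B(c,a) = (a^c/c!) / Σ_{k=0}^{c} a^k/k!
a^3/3! = 6.539113
Σ terms (k=0..3): 1.00000 + 3.39800 + 5.77320 + 6.53911 = 16.710315
B = 6.539113/16.710315 = 0.391322

Final: 0.391322


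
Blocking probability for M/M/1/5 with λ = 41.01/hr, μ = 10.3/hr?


ρ = λ/μ = 41.01/10.3 = 3.9816
P_K = (1−ρ)ρ^K/(1−ρ^(K+1)) = (-2.9816·1000.605125)/(1 − 3983.962735)
= -2983.357610/-3982.962735 = 0.749030

Final: 0.749030


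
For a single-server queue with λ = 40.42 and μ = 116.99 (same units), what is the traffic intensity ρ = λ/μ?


ρ = λ/μ = 40.42/116.99 = 0.3455

Final: 0.3455


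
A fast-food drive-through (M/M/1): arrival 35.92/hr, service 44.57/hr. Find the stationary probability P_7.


ρ = 35.92/44.57 = 0.8059
P_n = (1−ρ)·ρ^n = (1 − 0.8059)·0.8059^7 = 0.1941·0.220829 = 0.042858

Final: 0.042858


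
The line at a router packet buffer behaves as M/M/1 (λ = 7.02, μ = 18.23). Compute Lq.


ρ = 7.02/18.23 = 0.3851
Lq = ρ²/(1−ρ) = 0.1483/0.6149 = 0.2411

Final: 0.2411


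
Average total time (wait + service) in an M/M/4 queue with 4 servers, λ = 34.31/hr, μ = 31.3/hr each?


a = 1.0962; ρ = 0.2740; P₀ = 0.333406
Lq = P₀·a^c·ρ/(c!(1−ρ)²) = 0.01043
Wq = Lq/λ = 0.01043/34.31 = 0.0003040 hr
W = Wq + 1/μ = 0.0003040 + 0.03195 = 0.03225 hr

Final: 0.03225 hr


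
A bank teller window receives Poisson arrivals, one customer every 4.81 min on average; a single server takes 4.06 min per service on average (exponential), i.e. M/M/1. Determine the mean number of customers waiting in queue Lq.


λ = 60/4.81 = 12.4740 /hr
μ = 60/4.06 = 14.7783 /hr
ρ = λ/μ = 12.4740/14.7783 = 0.8441
Lq = ρ²/(1−ρ) = 0.7125/0.1559 = 4.5693

Final: 4.5693


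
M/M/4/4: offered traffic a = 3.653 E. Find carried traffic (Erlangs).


B(4,3.653) = 0.276140 (Erlang-B)
Carried load = a(1 − B) = 3.653·(1 − 0.276140) = 3.653·0.723860 = 2.6443 E

Final: 2.6443 Erlangs


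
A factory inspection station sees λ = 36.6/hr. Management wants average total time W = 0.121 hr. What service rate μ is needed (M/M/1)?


W = 1/(μ−λ) ⇒ μ − λ = 1/W = 1/0.121 = 8.2645
μ = λ + 1/W = 36.6 + 8.2645 = 44.8645 per hr

Final: 44.8645 /hr


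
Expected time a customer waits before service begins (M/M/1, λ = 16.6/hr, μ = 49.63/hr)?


ρ = 16.6/49.63 = 0.3345
Wq = ρ/(μ−λ) = 0.3345/(49.63 − 16.6) = 0.3345/33.03 = 0.01013 hr

Final: 0.01013 hr


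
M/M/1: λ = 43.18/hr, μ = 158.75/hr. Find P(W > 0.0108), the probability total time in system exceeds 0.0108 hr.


W ~ Exponential(μ−λ) for M/M/1.
μ − λ = 158.75 − 43.18 = 115.5700
P(W > t) = e^{−(μ−λ)t} = e^{−1.2482} = 0.287034

Final: 0.287034


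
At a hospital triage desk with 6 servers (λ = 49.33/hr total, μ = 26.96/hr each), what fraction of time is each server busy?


ρ = λ/(cμ) = 49.33/(6·26.96) = 49.33/161.76 = 0.3050

Final: 0.3050


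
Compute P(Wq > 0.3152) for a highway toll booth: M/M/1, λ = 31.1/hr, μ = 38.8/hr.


ρ = 31.1/38.8 = 0.8015
P(Wq > t) = ρ·e^{−(μ−λ)t} = 0.8015·e^{−2.4270}
= 0.8015·0.088298 = 0.070775

Final: 0.070775


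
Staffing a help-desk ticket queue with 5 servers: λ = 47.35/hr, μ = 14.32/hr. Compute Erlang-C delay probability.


a = λ/μ = 3.3066; ρ = a/5 = 0.6613
P₀ = 0.032782 (from M/M/c formula)
C(c,a) = [a^c/(c!(1−ρ))]·P₀ = [395.26178/(120·0.3387)]·0.032782
= 9.72534·0.032782 = 0.318815

Final: 0.318815


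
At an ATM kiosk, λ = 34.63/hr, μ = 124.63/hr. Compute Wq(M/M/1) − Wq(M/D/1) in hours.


ρ = 34.63/124.63 = 0.2779
Wq(M/M/1) = ρ/(μ−λ) = 0.2779/90.00 = 0.003087 hr
Wq(M/D/1) = ρ/(2(μ−λ)) = 0.001544 hr
Savings = 0.003087 − 0.001544 = 0.001544 hr

Final: 0.001544 hr


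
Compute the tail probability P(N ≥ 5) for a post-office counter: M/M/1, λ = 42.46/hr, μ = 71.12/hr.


ρ = 42.46/71.12 = 0.5970
P(N ≥ n) = ρ^n = 0.5970^5 = 0.075847

Final: 0.075847


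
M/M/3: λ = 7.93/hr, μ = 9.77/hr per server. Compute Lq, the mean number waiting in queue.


a = λ/μ = 0.8117; ρ = a/3 = 0.2706
P₀ = 0.441843
Lq = P₀·a^c·ρ / (c!·(1−ρ)²) = 0.441843·0.53473·0.2706/(6·0.53209)
= 0.02002

Final: 0.02002


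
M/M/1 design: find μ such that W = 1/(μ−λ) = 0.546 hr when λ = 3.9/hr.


W = 1/(μ−λ) ⇒ μ − λ = 1/W = 1/0.546 = 1.8315
μ = λ + 1/W = 3.9 + 1.8315 = 5.7315 per hr

Final: 5.7315 /hr


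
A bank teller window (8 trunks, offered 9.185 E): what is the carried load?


B(8,9.185) = 0.298605 (Erlang-B)
Carried load = a(1 − B) = 9.185·(1 − 0.298605) = 9.185·0.701395 = 6.4423 E

Final: 6.4423 Erlangs


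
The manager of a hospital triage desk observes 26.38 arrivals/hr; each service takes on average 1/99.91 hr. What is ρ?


ρ = λ/μ = 26.38/99.91 = 0.2640

Final: 0.2640


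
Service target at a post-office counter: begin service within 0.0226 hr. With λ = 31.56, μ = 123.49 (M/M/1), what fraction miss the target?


ρ = 31.56/123.49 = 0.2556
P(Wq > t) = ρ·e^{−(μ−λ)t} = 0.2556·e^{−2.0776}
= 0.2556·0.125228 = 0.032004

Final: 0.032004


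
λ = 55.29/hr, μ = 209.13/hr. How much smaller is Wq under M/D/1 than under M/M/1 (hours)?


ρ = 55.29/209.13 = 0.2644
Wq(M/M/1) = ρ/(μ−λ) = 0.2644/153.84 = 0.001719 hr
Wq(M/D/1) = ρ/(2(μ−λ)) = 0.0008593 hr
Savings = 0.001719 − 0.0008593 = 0.0008593 hr

Final: 0.0008593 hr


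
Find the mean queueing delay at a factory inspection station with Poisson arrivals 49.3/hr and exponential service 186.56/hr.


ρ = 49.3/186.56 = 0.2643
Wq = ρ/(μ−λ) = 0.2643/(186.56 − 49.3) = 0.2643/137.26 = 0.001925 hr

Final: 0.001925 hr


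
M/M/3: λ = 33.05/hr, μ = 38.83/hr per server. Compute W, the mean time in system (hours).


a = 0.8511; ρ = 0.2837; P₀ = 0.424296
Lq = P₀·a^c·ρ/(c!(1−ρ)²) = 0.02411
Wq = Lq/λ = 0.02411/33.05 = 0.0007296 hr
W = Wq + 1/μ = 0.0007296 + 0.02575 = 0.02648 hr

Final: 0.02648 hr


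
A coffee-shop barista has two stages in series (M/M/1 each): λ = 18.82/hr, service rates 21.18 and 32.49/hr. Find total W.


Each node sees arrival rate λ = 18.82/hr (tandem ⇒ throughput preserved).
W₁ = 1/(μ₁−λ) = 1/(21.18−18.82) = 0.42373 hr
W₂ = 1/(μ₂−λ) = 1/(32.49−18.82) = 0.07315 hr
W_total = W₁ + W₂ = 0.42373 + 0.07315 = 0.49688 hr

Final: 0.49688 hr


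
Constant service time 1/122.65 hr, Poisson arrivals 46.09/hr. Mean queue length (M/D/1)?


ρ = 46.09/122.65 = 0.3758
M/D/1: Lq = ρ²/(2(1−ρ)) = 0.1412/(2·0.6242) = 0.11311

Final: 0.11311


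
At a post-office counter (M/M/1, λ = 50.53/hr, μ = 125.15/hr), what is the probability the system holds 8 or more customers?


ρ = 50.53/125.15 = 0.4038
P(N ≥ n) = ρ^n = 0.4038^8 = 0.0007062

Final: 0.0007062


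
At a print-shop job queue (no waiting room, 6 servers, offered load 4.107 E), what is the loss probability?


B(c,a) = (a^c/c!) / Σ_{k=0}^{c} a^k/k!
a^6/6! = 6.665239
Σ terms (k=0..6): 1.00000 + 4.10700 + 8.43372 + 11.54577 + 11.85462 + 9.73738 + 6.66524 = 53.343734
B = 6.665239/53.343734 = 0.124949

Final: 0.124949


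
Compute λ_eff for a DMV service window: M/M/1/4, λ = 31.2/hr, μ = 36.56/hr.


ρ = 0.8534; P_K = (1−ρ)ρ^4/(1−ρ^5) = 0.142059
λ_eff = λ(1 − P_K) = 31.2·(1 − 0.142059) = 31.2·0.857941 = 26.7677 /hr

Final: 26.7677 /hr


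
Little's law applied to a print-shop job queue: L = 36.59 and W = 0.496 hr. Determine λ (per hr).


λ = L/W = 36.59/0.496 = 73.7702 /hr

Final: 73.7702 /hr


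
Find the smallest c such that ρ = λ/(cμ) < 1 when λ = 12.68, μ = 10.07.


Stability requires cμ > λ ⇔ c > λ/μ.
λ/μ = 12.68/10.07 = 1.2592
Minimum integer c = ⌊1.2592⌋ + 1 = 2
Check: 2·10.07 = 20.14 > 12.68, while 1·10.07 = 10.07 ≤ 12.68

Final: 2 servers


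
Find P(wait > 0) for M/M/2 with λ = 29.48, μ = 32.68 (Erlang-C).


a = λ/μ = 0.9021; ρ = a/2 = 0.4510
P₀ = 0.378321 (from M/M/c formula)
C(c,a) = [a^c/(c!(1−ρ))]·P₀ = [0.81375/(2·0.5490)]·0.378321
= 0.74117·0.378321 = 0.280402

Final: 0.280402


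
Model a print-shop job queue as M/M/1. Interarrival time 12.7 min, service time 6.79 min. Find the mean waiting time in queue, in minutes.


λ = 60/12.7 = 4.7244 /hr
μ = 60/6.79 = 8.8365 /hr
ρ = λ/μ = 4.7244/8.8365 = 0.5346
Wq = ρ/(μ−λ) = 0.5346/(8.8365−4.7244) = 0.13002 hr
In minutes: 0.13002·60 = 7.801 min

Final: 7.801 min


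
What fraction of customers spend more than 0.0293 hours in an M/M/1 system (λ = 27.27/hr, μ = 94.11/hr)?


W ~ Exponential(μ−λ) for M/M/1.
μ − λ = 94.11 − 27.27 = 66.8400
P(W > t) = e^{−(μ−λ)t} = e^{−1.9584} = 0.141082

Final: 0.141082


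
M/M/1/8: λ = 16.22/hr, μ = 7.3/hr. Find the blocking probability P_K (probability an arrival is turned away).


ρ = λ/μ = 16.22/7.3 = 2.2219
P_K = (1−ρ)ρ^K/(1−ρ^(K+1)) = (-1.2219·594.051255)/(1 − 1319.933063)
= -725.881808/-1318.933063 = 0.550355

Final: 0.550355


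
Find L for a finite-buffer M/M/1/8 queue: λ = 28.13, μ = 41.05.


ρ = 28.13/41.05 = 0.6853
L = ρ[1 − (K+1)ρ^K + Kρ^(K+1)] / [(1−ρ)(1−ρ^(K+1))]
Numerator: 0.6853·(1 − 9·0.048624 + 8·0.033320) = 0.568044
Denominator: (0.3147)·(0.966680) = 0.304251
L = 0.568044/0.304251 = 1.8670

Final: 1.8670


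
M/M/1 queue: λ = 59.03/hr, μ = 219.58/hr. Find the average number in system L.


ρ = λ/μ = 59.03/219.58 = 0.2688
L = ρ/(1−ρ) = 0.2688/(1 − 0.2688) = 0.2688/0.7312 = 0.3677

Final: 0.3677


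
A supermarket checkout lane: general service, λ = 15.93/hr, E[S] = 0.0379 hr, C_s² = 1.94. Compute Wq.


ρ = λ·E[S] = 15.93·0.0379 = 0.6037
E[S²] = E[S]²(1+C_s²) = 0.0379²·(1+1.94) = 0.004223
Wq = λ·E[S²]/(2(1−ρ)) = 15.93·0.004223/(2·0.3963) = 0.08489 hr

Final: 0.08489 hr


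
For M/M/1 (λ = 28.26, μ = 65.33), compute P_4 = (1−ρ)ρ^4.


ρ = 28.26/65.33 = 0.4326
P_n = (1−ρ)·ρ^n = (1 − 0.4326)·0.4326^4 = 0.5674·0.035014 = 0.019868

Final: 0.019868


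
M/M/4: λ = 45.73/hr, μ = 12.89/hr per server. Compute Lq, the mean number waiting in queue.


a = λ/μ = 3.5477; ρ = a/4 = 0.8869
P₀ = 0.013045
Lq = P₀·a^c·ρ / (c!·(1−ρ)²) = 0.013045·158.41385·0.8869/(24·0.01279)
= 5.97314

Final: 5.97314


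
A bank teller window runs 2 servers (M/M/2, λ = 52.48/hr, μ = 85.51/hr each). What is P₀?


a = λ/μ = 52.48/85.51 = 0.6137; ρ = a/c = 0.3069
Σ_{k=0}^{1} a^k/k! (terms k=0..1) = 1.00000 + 0.61373 = 1.61373
Tail: a^2/(2!(1−ρ)) = 0.37666/(2·0.6931) = 0.27171
P₀ = 1/(1.61373 + 0.27171) = 1/1.88544 = 0.530380

Final: 0.530380


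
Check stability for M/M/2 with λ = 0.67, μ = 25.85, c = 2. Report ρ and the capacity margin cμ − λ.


Total capacity cμ = 2·25.85 = 51.70/hr
ρ = λ/(cμ) = 0.67/51.70 = 0.01296
Stable ⇔ ρ < 1: YES
Spare capacity = cμ − λ = 51.70 − 0.67 = 51.03/hr

Final: ρ = 0.01296; stable; margin = 51.03/hr


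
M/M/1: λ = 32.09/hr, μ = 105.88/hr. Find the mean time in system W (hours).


W = 1/(μ−λ) = 1/(105.88 − 32.09) = 1/73.79 = 0.01355 hr

Final: 0.01355 hr


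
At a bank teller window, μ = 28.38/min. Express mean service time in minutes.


Mean service time = 1/μ = 1/28.38 minute = 0.03524 minute
In minutes: 0.03524 × 1 = 0.03524 min

Final: 0.03524 min


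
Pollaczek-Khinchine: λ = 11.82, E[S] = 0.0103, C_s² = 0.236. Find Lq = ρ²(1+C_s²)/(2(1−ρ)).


ρ = λ·E[S] = 11.82·0.0103 = 0.1217
Lq = ρ²(1+C_s²)/(2(1−ρ)) = 0.01482·(1+0.236)/(2·0.8783)
= 0.01482·1.2360/1.7565 = 0.01043

Final: 0.01043


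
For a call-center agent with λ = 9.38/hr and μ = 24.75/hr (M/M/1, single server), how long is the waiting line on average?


ρ = 9.38/24.75 = 0.3790
Lq = ρ²/(1−ρ) = 0.1436/0.6210 = 0.2313

Final: 0.2313


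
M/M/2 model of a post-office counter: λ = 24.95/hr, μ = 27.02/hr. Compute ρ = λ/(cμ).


ρ = λ/(cμ) = 24.95/(2·27.02) = 24.95/54.04 = 0.4617

Final: 0.4617


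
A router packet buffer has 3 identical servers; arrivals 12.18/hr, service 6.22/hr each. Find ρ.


ρ = λ/(cμ) = 12.18/(3·6.22) = 12.18/18.66 = 0.6527

Final: 0.6527


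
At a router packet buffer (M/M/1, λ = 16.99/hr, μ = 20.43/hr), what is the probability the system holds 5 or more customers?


ρ = 16.99/20.43 = 0.8316
P(N ≥ n) = ρ^n = 0.8316^5 = 0.397764

Final: 0.397764


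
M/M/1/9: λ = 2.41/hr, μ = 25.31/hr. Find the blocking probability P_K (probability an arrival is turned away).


ρ = λ/μ = 2.41/25.31 = 0.09522
P_K = (1−ρ)ρ^K/(1−ρ^(K+1)) = (0.9048·6.435e-10)/(1 − 6.127e-11)
= 5.822e-10/1.000000 = 5.822e-10

Final: 5.822e-10


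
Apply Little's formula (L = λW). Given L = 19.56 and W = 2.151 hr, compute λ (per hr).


λ = L/W = 19.56/2.151 = 9.0934 /hr

Final: 9.0934 /hr


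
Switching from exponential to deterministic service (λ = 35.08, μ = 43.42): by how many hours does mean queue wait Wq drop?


ρ = 35.08/43.42 = 0.8079
Wq(M/M/1) = ρ/(μ−λ) = 0.8079/8.34 = 0.09687 hr
Wq(M/D/1) = ρ/(2(μ−λ)) = 0.04844 hr
Savings = 0.09687 − 0.04844 = 0.04844 hr

Final: 0.04844 hr


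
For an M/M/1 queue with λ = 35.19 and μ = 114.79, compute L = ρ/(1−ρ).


ρ = λ/μ = 35.19/114.79 = 0.3066
L = ρ/(1−ρ) = 0.3066/(1 − 0.3066) = 0.3066/0.6934 = 0.4421

Final: 0.4421


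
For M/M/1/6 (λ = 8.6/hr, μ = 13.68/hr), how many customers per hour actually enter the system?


ρ = 0.6287; P_K = (1−ρ)ρ^6/(1−ρ^7) = 0.023847
λ_eff = λ(1 − P_K) = 8.6·(1 − 0.023847) = 8.6·0.976153 = 8.3949 /hr

Final: 8.3949 /hr


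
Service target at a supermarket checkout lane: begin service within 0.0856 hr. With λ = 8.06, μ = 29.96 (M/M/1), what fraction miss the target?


ρ = 8.06/29.96 = 0.2690
P(Wq > t) = ρ·e^{−(μ−λ)t} = 0.2690·e^{−1.8746}
= 0.2690·0.153410 = 0.041271

Final: 0.041271


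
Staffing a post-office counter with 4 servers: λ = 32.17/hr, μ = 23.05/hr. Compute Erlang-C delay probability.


a = λ/μ = 1.3957; ρ = a/4 = 0.3489
P₀ = 0.245972 (from M/M/c formula)
C(c,a) = [a^c/(c!(1−ρ))]·P₀ = [3.79420/(24·0.6511)]·0.245972
= 0.24281·0.245972 = 0.059725

Final: 0.059725


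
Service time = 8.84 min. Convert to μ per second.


μ = 1/(service time) in consistent units.
1 second = 0.0166667 min, so μ = 0.0166667/8.84 = 0.001885 per second

Final: 0.001885 /sec


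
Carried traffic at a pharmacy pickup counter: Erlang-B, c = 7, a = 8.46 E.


B(7,8.46) = 0.333492 (Erlang-B)
Carried load = a(1 − B) = 8.46·(1 − 0.333492) = 8.46·0.666508 = 5.6387 E

Final: 5.6387 Erlangs


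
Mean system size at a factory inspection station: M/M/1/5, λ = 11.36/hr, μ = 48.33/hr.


ρ = 11.36/48.33 = 0.2351
L = ρ[1 − (K+1)ρ^K + Kρ^(K+1)] / [(1−ρ)(1−ρ^(K+1))]
Numerator: 0.2351·(1 − 6·0.0007175 + 5·0.0001686) = 0.234237
Denominator: (0.7649)·(0.999831) = 0.764820
L = 0.234237/0.764820 = 0.3063

Final: 0.3063


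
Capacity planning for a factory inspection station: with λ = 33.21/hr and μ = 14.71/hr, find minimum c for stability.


Stability requires cμ > λ ⇔ c > λ/μ.
λ/μ = 33.21/14.71 = 2.2576
Minimum integer c = ⌊2.2576⌋ + 1 = 3
Check: 3·14.71 = 44.13 > 33.21, while 2·14.71 = 29.42 ≤ 33.21

Final: 3 servers


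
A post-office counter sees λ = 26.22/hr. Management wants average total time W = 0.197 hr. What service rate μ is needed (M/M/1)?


W = 1/(μ−λ) ⇒ μ − λ = 1/W = 1/0.197 = 5.0761
μ = λ + 1/W = 26.22 + 5.0761 = 31.2961 per hr

Final: 31.2961 /hr


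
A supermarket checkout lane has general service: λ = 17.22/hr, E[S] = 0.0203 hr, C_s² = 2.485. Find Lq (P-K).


ρ = λ·E[S] = 17.22·0.0203 = 0.3496
Lq = ρ²(1+C_s²)/(2(1−ρ)) = 0.1222·(1+2.485)/(2·0.6504)
= 0.1222·3.4850/1.3009 = 0.32736

Final: 0.32736


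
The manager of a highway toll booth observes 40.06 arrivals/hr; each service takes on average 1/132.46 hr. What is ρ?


ρ = λ/μ = 40.06/132.46 = 0.3024

Final: 0.3024


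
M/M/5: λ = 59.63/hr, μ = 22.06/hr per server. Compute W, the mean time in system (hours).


a = 2.7031; ρ = 0.5406; P₀ = 0.064556
Lq = P₀·a^c·ρ/(c!(1−ρ)²) = 0.19888
Wq = Lq/λ = 0.19888/59.63 = 0.003335 hr
W = Wq + 1/μ = 0.003335 + 0.04533 = 0.04867 hr

Final: 0.04867 hr


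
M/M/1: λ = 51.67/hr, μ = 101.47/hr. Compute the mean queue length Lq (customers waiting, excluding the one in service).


ρ = 51.67/101.47 = 0.5092
Lq = ρ²/(1−ρ) = 0.2593/0.4908 = 0.5283

Final: 0.5283


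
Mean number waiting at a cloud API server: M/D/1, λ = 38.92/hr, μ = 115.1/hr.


ρ = 38.92/115.1 = 0.3381
M/D/1: Lq = ρ²/(2(1−ρ)) = 0.1143/(2·0.6619) = 0.08638

Final: 0.08638


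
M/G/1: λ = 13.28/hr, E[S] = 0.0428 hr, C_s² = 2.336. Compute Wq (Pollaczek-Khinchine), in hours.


ρ = λ·E[S] = 13.28·0.0428 = 0.5684
E[S²] = E[S]²(1+C_s²) = 0.0428²·(1+2.336) = 0.006111
Wq = λ·E[S²]/(2(1−ρ)) = 13.28·0.006111/(2·0.4316) = 0.09401 hr

Final: 0.09401 hr


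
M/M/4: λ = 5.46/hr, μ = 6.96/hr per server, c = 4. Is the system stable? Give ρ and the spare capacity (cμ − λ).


Total capacity cμ = 4·6.96 = 27.84/hr
ρ = λ/(cμ) = 5.46/27.84 = 0.1961
Stable ⇔ ρ < 1: YES
Spare capacity = cμ − λ = 27.84 − 5.46 = 22.38/hr

Final: ρ = 0.1961; stable; margin = 22.38/hr


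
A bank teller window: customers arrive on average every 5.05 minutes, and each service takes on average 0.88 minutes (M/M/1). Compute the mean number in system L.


λ = 60/5.05 = 11.8812 /hr
μ = 60/0.88 = 68.1818 /hr
ρ = λ/μ = 11.8812/68.1818 = 0.1743
L = ρ/(1−ρ) = 0.1743/0.8257 = 0.2110

Final: 0.2110


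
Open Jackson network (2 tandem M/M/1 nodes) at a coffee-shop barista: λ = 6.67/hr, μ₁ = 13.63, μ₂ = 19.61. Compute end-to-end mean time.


Each node sees arrival rate λ = 6.67/hr (tandem ⇒ throughput preserved).
W₁ = 1/(μ₁−λ) = 1/(13.63−6.67) = 0.14368 hr
W₂ = 1/(μ₂−λ) = 1/(19.61−6.67) = 0.07728 hr
W_total = W₁ + W₂ = 0.14368 + 0.07728 = 0.22096 hr

Final: 0.22096 hr


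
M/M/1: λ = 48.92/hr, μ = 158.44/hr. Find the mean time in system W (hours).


W = 1/(μ−λ) = 1/(158.44 − 48.92) = 1/109.52 = 0.009131 hr

Final: 0.009131 hr


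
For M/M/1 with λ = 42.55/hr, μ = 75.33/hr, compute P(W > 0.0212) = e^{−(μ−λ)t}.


W ~ Exponential(μ−λ) for M/M/1.
μ − λ = 75.33 − 42.55 = 32.7800
P(W > t) = e^{−(μ−λ)t} = e^{−0.6949} = 0.499106

Final: 0.499106


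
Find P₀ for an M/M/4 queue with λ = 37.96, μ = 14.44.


a = λ/μ = 37.96/14.44 = 2.6288; ρ = a/c = 0.6572
Σ_{k=0}^{3} a^k/k! (terms k=0..3) = 1.00000 + 2.62881 + 3.45532 + 3.02779 = 10.11192
Tail: a^4/(4!(1−ρ)) = 47.75689/(24·0.3428) = 5.80479
P₀ = 1/(10.11192 + 5.80479) = 1/15.91671 = 0.062827

Final: 0.062827


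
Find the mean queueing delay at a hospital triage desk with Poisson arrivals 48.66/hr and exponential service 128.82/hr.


ρ = 48.66/128.82 = 0.3777
Wq = ρ/(μ−λ) = 0.3777/(128.82 − 48.66) = 0.3777/80.16 = 0.004712 hr

Final: 0.004712 hr


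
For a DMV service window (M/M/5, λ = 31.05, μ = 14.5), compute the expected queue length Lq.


a = λ/μ = 2.1414; ρ = a/5 = 0.4283
P₀ = 0.116237
Lq = P₀·a^c·ρ / (c!·(1−ρ)²) = 0.116237·45.02648·0.4283/(120·0.32687)
= 0.05715

Final: 0.05715


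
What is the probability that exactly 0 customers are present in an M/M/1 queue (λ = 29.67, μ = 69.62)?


ρ = 29.67/69.62 = 0.4262
P_n = (1−ρ)·ρ^n = (1 − 0.4262)·0.4262^0 = 0.5738·1.000000 = 0.573829

Final: 0.573829


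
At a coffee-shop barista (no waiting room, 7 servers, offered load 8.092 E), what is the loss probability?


B(c,a) = (a^c/c!) / Σ_{k=0}^{c} a^k/k!
a^7/7! = 450.775789
Σ terms (k=0..7): 1.00000 + 8.09200 + 32.74023 + 88.31132 + 178.65380 + 289.13331 + 389.94445 + 450.77579 = 1438.650901
B = 450.775789/1438.650901 = 0.313332

Final: 0.313332


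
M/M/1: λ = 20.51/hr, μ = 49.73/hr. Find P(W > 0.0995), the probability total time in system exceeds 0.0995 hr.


W ~ Exponential(μ−λ) for M/M/1.
μ − λ = 49.73 − 20.51 = 29.2200
P(W > t) = e^{−(μ−λ)t} = e^{−2.9074} = 0.054618

Final: 0.054618


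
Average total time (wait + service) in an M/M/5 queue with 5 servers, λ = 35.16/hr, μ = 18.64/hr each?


a = 1.8863; ρ = 0.3773; P₀ = 0.150811
Lq = P₀·a^c·ρ/(c!(1−ρ)²) = 0.02919
Wq = Lq/λ = 0.02919/35.16 = 0.0008303 hr
W = Wq + 1/μ = 0.0008303 + 0.05365 = 0.05448 hr

Final: 0.05448 hr
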